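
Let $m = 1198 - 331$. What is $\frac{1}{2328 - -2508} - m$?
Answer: $- \frac{4192811}{4836} \approx -867.0$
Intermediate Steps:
$m = 867$
$\frac{1}{2328 - -2508} - m = \frac{1}{2328 - -2508} - 867 = \frac{1}{2328 + 2508} - 867 = \frac{1}{4836} - 867 = - \frac{4192811}{4836}$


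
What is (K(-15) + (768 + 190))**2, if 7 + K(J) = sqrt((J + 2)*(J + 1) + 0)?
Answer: (951 + sqrt(182))**2 ≈ 9.3024e+5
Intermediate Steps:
K(J) = -7 + sqrt((1 + J)*(2 + J)) (K(J) = -7 + sqrt((J + 2)*(J + 1) + 0) = -7 + sqrt((2 + J)*(1 + J) + 0) = -7 + sqrt((1 + J)*(2 + J) + 0) = -7 + sqrt((1 + J)*(2 + J)))
(K(-15) + (768 + 190))**2 = ((-7 + sqrt(2 + (-15)**2 + 3*(-15))) + (768 + 190))**2 = ((-7 + sqrt(2 + 225 - 45)) + 958)**2 = ((-7 + sqrt(182)) + 958)**2 = (951 + sqrt(182))**2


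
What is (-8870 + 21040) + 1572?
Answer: 13742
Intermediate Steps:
(-8870 + 21040) + 1572 = 12170 + 1572 = 13742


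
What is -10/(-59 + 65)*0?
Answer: 0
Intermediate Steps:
-10/(-59 + 65)*0 = -10/6*0 = -10*⅙*0 = -5/3*0 = 0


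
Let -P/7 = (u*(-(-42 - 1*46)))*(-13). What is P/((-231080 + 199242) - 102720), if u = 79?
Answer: -316316/67279 ≈ -4.7016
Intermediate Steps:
P = 632632 (P = -7*79*(-(-42 - 1*46))*(-13) = -7*79*(-(-42 - 46))*(-13) = -7*79*(-1*(-88))*(-13) = -7*79*88*(-13) = -48664*(-13) = -7*(-90376) = 632632)
P/((-231080 + 199242) - 102720) = 632632/((-231080 + 199242) - 102720) = 632632/(-31838 - 102720) = 632632/(-134558) = 632632*(-1/134558) = -316316/67279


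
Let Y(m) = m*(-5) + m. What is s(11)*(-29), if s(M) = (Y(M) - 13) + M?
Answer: 1334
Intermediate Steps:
Y(m) = -4*m (Y(m) = -5*m + m = -4*m)
s(M) = -13 - 3*M (s(M) = (-4*M - 13) + M = (-13 - 4*M) + M = -13 - 3*M)
s(11)*(-29) = (-13 - 3*11)*(-29) = (-13 - 33)*(-29) = -46*(-29) = 1334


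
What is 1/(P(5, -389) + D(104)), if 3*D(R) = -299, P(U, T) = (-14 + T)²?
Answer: 3/486928 ≈ 6.1611e-6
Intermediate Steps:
D(R) = -299/3 (D(R) = (⅓)*(-299) = -299/3)
1/(P(5, -389) + D(104)) = 1/((-14 - 389)² - 299/3) = 1/((-403)² - 299/3) = 1/(162409 - 299/3) = 1/(486928/3) = 3/486928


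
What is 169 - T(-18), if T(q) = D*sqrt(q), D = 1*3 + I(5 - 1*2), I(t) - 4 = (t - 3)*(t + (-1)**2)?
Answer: 169 - 21*I*sqrt(2) ≈ 169.0 - 29.698*I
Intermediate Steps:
I(t) = 4 + (1 + t)*(-3 + t) (I(t) = 4 + (t - 3)*(t + (-1)**2) = 4 + (-3 + t)*(t + 1) = 4 + (-3 + t)*(1 + t) = 4 + (1 + t)*(-3 + t))
D = 7 (D = 1*3 + (1 + (5 - 1*2)**2 - 2*(5 - 1*2)) = 3 + (1 + (5 - 2)**2 - 2*(5 - 2)) = 3 + (1 + 3**2 - 2*3) = 3 + (1 + 9 - 6) = 3 + 4 = 7)
T(q) = 7*sqrt(q)
169 - T(-18) = 169 - 7*sqrt(-18) = 169 - 7*3*I*sqrt(2) = 169 - 21*I*sqrt(2)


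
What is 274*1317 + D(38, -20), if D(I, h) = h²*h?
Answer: 352858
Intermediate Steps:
D(I, h) = h³
274*1317 + D(38, -20) = 274*1317 + (-20)³ = 360858 - 8000 = 352858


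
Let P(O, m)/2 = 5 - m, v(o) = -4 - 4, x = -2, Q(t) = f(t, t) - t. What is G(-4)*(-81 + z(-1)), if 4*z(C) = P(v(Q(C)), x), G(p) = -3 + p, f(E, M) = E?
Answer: 1085/2 ≈ 542.50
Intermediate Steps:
Q(t) = 0 (Q(t) = t - t = 0)
v(o) = -8
P(O, m) = 10 - 2*m (P(O, m) = 2*(5 - m) = 10 - 2*m)
z(C) = 7/2 (z(C) = (10 - 2*(-2))/4 = (10 + 4)/4 = (1/4)*14 = 7/2)
G(-4)*(-81 + z(-1)) = (-3 - 4)*(-81 + 7/2) = -7*(-155/2) = 1085/2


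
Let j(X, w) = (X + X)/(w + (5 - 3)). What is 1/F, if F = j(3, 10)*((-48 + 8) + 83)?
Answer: 2/43 ≈ 0.046512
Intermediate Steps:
j(X, w) = 2*X/(2 + w) (j(X, w) = (2*X)/(w + 2) = (2*X)/(2 + w) = 2*X/(2 + w))
F = 43/2 (F = (2*3/(2 + 10))*((-48 + 8) + 83) = (2*3/12)*(-40 + 83) = (2*3*(1/12))*43 = (½)*43 = 43/2 ≈ 21.500)
1/F = 1/(43/2) = 2/43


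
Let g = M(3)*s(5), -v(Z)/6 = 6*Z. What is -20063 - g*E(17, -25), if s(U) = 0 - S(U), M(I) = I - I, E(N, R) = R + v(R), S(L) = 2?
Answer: -20063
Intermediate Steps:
v(Z) = -36*Z
E(N, R) = -35*R (E(N, R) = R - 36*R = -35*R)
M(I) = 0
s(U) = -2 (s(U) = 0 - 1*2 = 0 - 2 = -2)
g = 0 (g = 0*(-2) = 0)
-20063 - g*E(17, -25) = -20063 - 0*(-35*(-25)) = -20063 - 0*875 = -20063 - 1*0 = -20063 + 0 = -20063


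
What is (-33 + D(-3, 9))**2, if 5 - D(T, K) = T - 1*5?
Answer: 400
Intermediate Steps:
D(T, K) = 10 - T (D(T, K) = 5 - (T - 1*5) = 5 - (T - 5) = 5 - (-5 + T) = 5 + (5 - T) = 10 - T)
(-33 + D(-3, 9))**2 = (-33 + (10 - 1*(-3)))**2 = (-33 + (10 + 3))**2 = (-33 + 13)**2 = (-20)**2 = 400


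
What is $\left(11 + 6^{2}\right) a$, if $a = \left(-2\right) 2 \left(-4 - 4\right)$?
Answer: $1504$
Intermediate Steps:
$a = 32$ ($a = \left(-4\right) \left(-8\right) = 32$)
$\left(11 + 6^{2}\right) a = \left(11 + 6^{2}\right) 32 = \left(11 + 36\right) 32 = 47 \cdot 32 = 1504$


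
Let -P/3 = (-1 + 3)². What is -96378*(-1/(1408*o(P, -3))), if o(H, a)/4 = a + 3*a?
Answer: -16063/11264 ≈ -1.4260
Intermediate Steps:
P = -12 (P = -3*(-1 + 3)² = -3*2² = -3*4 = -12)
o(H, a) = 16*a (o(H, a) = 4*(a + 3*a) = 4*(4*a) = 16*a)
-96378*(-1/(1408*o(P, -3))) = -96378/((-44*32)*(16*(-3))) = -96378/((-1408*(-48))) = -96378/67584 = -96378*1/67584 = -16063/11264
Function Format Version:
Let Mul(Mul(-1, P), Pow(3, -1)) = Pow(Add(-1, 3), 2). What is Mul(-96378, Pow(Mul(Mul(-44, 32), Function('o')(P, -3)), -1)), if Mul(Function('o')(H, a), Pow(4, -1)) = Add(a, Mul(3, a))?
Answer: Rational(-16063, 11264) ≈ -1.4260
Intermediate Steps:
P = -12 (P = Mul(-3, Pow(Add(-1, 3), 2)) = Mul(-3, Pow(2, 2)) = Mul(-3, 4) = -12)
Function('o')(H, a) = Mul(16, a) (Function('o')(H, a) = Mul(4, Add(a, Mul(3, a))) = Mul(4, Mul(4, a)) = Mul(16, a))
Mul(-96378, Pow(Mul(Mul(-44, 32), Function('o')(P, -3)), -1)) = Mul(-96378, Pow(Mul(Mul(-44, 32), Mul(16, -3)), -1)) = Mul(-96378, Pow(Mul(-1408, -48), -1)) = Mul(-96378, Pow(67584, -1)) = Mul(-96378, Rational(1, 67584)) = Rational(-16063, 11264)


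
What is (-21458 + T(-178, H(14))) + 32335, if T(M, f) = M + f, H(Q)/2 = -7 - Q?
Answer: 10657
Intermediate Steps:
H(Q) = -14 - 2*Q (H(Q) = 2*(-7 - Q) = -14 - 2*Q)
(-21458 + T(-178, H(14))) + 32335 = (-21458 + (-178 + (-14 - 2*14))) + 32335 = (-21458 + (-178 + (-14 - 28))) + 32335 = (-21458 + (-178 - 42)) + 32335 = (-21458 - 220) + 32335 = -21678 + 32335 = 10657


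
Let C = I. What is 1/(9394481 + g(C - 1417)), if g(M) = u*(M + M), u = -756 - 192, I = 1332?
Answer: 1/9555641 ≈ 1.0465e-7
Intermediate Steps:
C = 1332
u = -948
g(M) = -1896*M (g(M) = -948*(M + M) = -1896*M)
1/(9394481 + g(C - 1417)) = 1/(9394481 - 1896*(1332 - 1417)) = 1/(9394481 - 1896*(-85)) = 1/(9394481 + 161160) = 1/9555641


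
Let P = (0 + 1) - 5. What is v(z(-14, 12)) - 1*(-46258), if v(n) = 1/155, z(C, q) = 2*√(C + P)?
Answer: 7169991/155 ≈ 46258.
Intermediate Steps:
P = -4 (P = 1 - 5 = -4)
z(C, q) = 2*√(-4 + C) (z(C, q) = 2*√(C - 4) = 2*√(-4 + C))
v(n) = 1/155
v(z(-14, 12)) - 1*(-46258) = 1/155 - 1*(-46258) = 1/155 + 46258 = 7169991/155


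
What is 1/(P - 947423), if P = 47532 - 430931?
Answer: -1/1330822 ≈ -7.5142e-7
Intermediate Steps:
P = -383399
1/(P - 947423) = 1/(-383399 - 947423) = 1/(-1330822) = -1/1330822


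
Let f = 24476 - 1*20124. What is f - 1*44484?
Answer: -40132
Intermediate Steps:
f = 4352 (f = 24476 - 20124 = 4352)
f - 1*44484 = 4352 - 1*44484 = 4352 - 44484 = -40132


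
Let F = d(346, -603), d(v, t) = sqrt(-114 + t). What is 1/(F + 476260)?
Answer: 476260/226823588317 - I*sqrt(717)/226823588317 ≈ 2.0997e-6 - 1.1805e-10*I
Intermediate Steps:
F = I*sqrt(717) (F = sqrt(-114 - 603) = sqrt(-717) = I*sqrt(717) ≈ 26.777*I)
1/(F + 476260) = 1/(I*sqrt(717) + 476260) = 1/(476260 + I*sqrt(717))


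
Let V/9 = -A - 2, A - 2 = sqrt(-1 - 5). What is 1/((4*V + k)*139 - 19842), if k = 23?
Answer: I/(-36661*I + 5004*sqrt(6)) ≈ -2.4534e-5 + 8.2028e-6*I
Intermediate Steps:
A = 2 + I*sqrt(6) (A = 2 + sqrt(-1 - 5) = 2 + sqrt(-6) = 2 + I*sqrt(6) ≈ 2.0 + 2.4495*I)
V = -36 - 9*I*sqrt(6) (V = 9*(-(2 + I*sqrt(6)) - 2) = 9*((-2 - I*sqrt(6)) - 2) = 9*(-4 - I*sqrt(6)) = -36 - 9*I*sqrt(6) ≈ -36.0 - 22.045*I)
1/((4*V + k)*139 - 19842) = 1/((4*(-36 - 9*I*sqrt(6)) + 23)*139 - 19842) = 1/(((-144 - 36*I*sqrt(6)) + 23)*139 - 19842) = 1/((-121 - 36*I*sqrt(6))*139 - 19842) = 1/((-16819 - 5004*I*sqrt(6)) - 19842) = 1/(-36661 - 5004*I*sqrt(6))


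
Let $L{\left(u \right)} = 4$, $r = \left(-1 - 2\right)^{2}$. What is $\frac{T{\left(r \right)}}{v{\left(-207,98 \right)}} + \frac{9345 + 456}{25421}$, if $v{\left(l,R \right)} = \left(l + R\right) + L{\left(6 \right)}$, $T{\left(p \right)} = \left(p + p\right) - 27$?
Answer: $\frac{38118}{80885} \approx 0.47126$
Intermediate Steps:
$r = 9$ ($r = \left(-3\right)^{2} = 9$)
$T{\left(p \right)} = -27 + 2 p$ ($T{\left(p \right)} = 2 p - 27 = -27 + 2 p$)
$v{\left(l,R \right)} = 4 + R + l$ ($v{\left(l,R \right)} = \left(l + R\right) + 4 = \left(R + l\right) + 4 = 4 + R + l$)
$\frac{T{\left(r \right)}}{v{\left(-207,98 \right)}} + \frac{9345 + 456}{25421} = \frac{-27 + 2 \cdot 9}{4 + 98 - 207} + \frac{9345 + 456}{25421} = \frac{-27 + 18}{-105} + 9801 \cdot \frac{1}{25421} = \left(-9\right) \left(- \frac{1}{105}\right) + \frac{891}{2311} = \frac{3}{35} + \frac{891}{2311} = \frac{38118}{80885}$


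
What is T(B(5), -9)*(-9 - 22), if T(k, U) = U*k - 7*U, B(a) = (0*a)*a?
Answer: -1953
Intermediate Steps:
B(a) = 0 (B(a) = 0*a = 0)
T(k, U) = -7*U + U*k
T(B(5), -9)*(-9 - 22) = (-9*(-7 + 0))*(-9 - 22) = -9*(-7)*(-31) = 63*(-31) = -1953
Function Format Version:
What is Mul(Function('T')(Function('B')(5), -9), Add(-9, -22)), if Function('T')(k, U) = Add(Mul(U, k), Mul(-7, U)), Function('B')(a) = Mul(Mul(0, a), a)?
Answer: -1953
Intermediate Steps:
Function('B')(a) = 0 (Function('B')(a) = Mul(0, a) = 0)
Function('T')(k, U) = Add(Mul(-7, U), Mul(U, k))
Mul(Function('T')(Function('B')(5), -9), Add(-9, -22)) = Mul(Mul(-9, Add(-7, 0)), Add(-9, -22)) = Mul(Mul(-9, -7), -31) = Mul(63, -31) = -1953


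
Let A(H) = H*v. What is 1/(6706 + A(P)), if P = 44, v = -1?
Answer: 1/6662 ≈ 0.00015010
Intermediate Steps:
A(H) = -H (A(H) = H*(-1) = -H)
1/(6706 + A(P)) = 1/(6706 - 1*44) = 1/(6706 - 44) = 1/6662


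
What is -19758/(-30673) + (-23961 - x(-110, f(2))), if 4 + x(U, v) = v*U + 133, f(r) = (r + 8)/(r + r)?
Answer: -19742101/829 ≈ -23814.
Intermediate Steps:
f(r) = (8 + r)/(2*r) (f(r) = (8 + r)/((2*r)) = (8 + r)*(1/(2*r)) = (8 + r)/(2*r))
x(U, v) = 129 + U*v (x(U, v) = -4 + (v*U + 133) = -4 + (U*v + 133) = -4 + (133 + U*v) = 129 + U*v)
-19758/(-30673) + (-23961 - x(-110, f(2))) = -19758/(-30673) + (-23961 - (129 - 55*(8 + 2)/2)) = -19758*(-1/30673) + (-23961 - (129 - 55*10/2)) = 534/829 + (-23961 - (129 - 110*5/2)) = 534/829 + (-23961 - (129 - 275)) = 534/829 + (-23961 - 1*(-146)) = 534/829 + (-23961 + 146) = 534/829 - 23815 = -19742101/829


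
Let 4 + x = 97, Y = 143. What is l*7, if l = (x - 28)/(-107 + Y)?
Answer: 455/36 ≈ 12.639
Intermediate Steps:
x = 93 (x = -4 + 97 = 93)
l = 65/36 (l = (93 - 28)/(-107 + 143) = 65/36 ≈ 1.8056)
l*7 = (65/36)*7 = 455/36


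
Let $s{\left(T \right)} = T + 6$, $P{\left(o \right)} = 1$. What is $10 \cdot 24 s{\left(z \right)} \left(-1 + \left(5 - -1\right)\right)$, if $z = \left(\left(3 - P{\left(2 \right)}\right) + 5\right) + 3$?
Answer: $19200$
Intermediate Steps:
$z = 10$ ($z = \left(\left(3 - 1\right) + 5\right) + 3 = \left(2 + 5\right) + 3 = 7 + 3 = 10$)
$s{\left(T \right)} = 6 + T$
$10 \cdot 24 s{\left(z \right)} \left(-1 + \left(5 - -1\right)\right) = 10 \cdot 24 \left(6 + 10\right) \left(-1 + \left(5 - -1\right)\right) = 240 \cdot 16 \left(-1 + \left(5 + 1\right)\right) = 240 \cdot 16 \left(-1 + 6\right) = 240 \cdot 16 \cdot 5 = 240 \cdot 80 = 19200$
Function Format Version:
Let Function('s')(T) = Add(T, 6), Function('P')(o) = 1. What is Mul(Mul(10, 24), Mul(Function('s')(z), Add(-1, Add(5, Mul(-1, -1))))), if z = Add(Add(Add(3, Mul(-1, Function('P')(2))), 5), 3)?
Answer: 19200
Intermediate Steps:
z = 10 (z = Add(Add(Add(3, Mul(-1, 1)), 5), 3) = Add(Add(Add(3, -1), 5), 3) = Add(Add(2, 5), 3) = Add(7, 3) = 10)
Function('s')(T) = Add(6, T)
Mul(Mul(10, 24), Mul(Function('s')(z), Add(-1, Add(5, Mul(-1, -1))))) = Mul(Mul(10, 24), Mul(Add(6, 10), Add(-1, Add(5, Mul(-1, -1))))) = Mul(240, Mul(16, Add(-1, Add(5, 1)))) = Mul(240, Mul(16, Add(-1, 6))) = Mul(240, Mul(16, 5)) = Mul(240, 80) = 19200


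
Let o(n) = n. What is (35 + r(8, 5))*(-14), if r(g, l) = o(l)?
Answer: -560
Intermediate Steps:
r(g, l) = l
(35 + r(8, 5))*(-14) = (35 + 5)*(-14) = 40*(-14) = -560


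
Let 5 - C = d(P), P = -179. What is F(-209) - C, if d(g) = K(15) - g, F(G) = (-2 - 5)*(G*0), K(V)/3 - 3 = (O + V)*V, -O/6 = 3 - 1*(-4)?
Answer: -1032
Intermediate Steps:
O = -42 (O = -6*(3 - 1*(-4)) = -6*(3 + 4) = -6*7 = -42)
K(V) = 9 + 3*V*(-42 + V) (K(V) = 9 + 3*((-42 + V)*V) = 9 + 3*(V*(-42 + V)) = 9 + 3*V*(-42 + V))
F(G) = 0 (F(G) = -7*0 = 0)
d(g) = -1206 - g (d(g) = (9 - 126*15 + 3*15²) - g = (9 - 1890 + 3*225) - g = (9 - 1890 + 675) - g = -1206 - g)
C = 1032 (C = 5 - (-1206 - 1*(-179)) = 5 - (-1206 + 179) = 5 - 1*(-1027) = 5 + 1027 = 1032)
F(-209) - C = 0 - 1*1032 = 0 - 1032 = -1032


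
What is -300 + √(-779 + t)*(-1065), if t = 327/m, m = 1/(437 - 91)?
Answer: -300 - 1065*√112363 ≈ -3.5729e+5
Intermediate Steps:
m = 1/346 ≈ 0.0028902
t = 113142 (t = 327/(1/346) = 327*346 = 113142)
-300 + √(-779 + t)*(-1065) = -300 + √(-779 + 113142)*(-1065) = -300 + √112363*(-1065) = -300 - 1065*√112363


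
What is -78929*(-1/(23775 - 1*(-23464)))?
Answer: 78929/47239 ≈ 1.6708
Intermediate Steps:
-78929*(-1/(23775 - 1*(-23464))) = -78929*(-1/(23775 + 23464)) = -78929/((-1*47239)) = -78929/(-47239) = -78929*(-1/47239) = 78929/47239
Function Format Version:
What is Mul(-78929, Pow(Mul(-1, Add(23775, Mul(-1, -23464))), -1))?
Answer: Rational(78929, 47239) ≈ 1.6708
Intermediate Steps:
Mul(-78929, Pow(Mul(-1, Add(23775, Mul(-1, -23464))), -1)) = Mul(-78929, Pow(Mul(-1, Add(23775, 23464)), -1)) = Mul(-78929, Pow(Mul(-1, 47239), -1)) = Mul(-78929, Pow(-47239, -1)) = Mul(-78929, Rational(-1, 47239)) = Rational(78929, 47239)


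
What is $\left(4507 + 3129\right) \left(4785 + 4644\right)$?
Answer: $71999844$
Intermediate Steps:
$\left(4507 + 3129\right) \left(4785 + 4644\right) = 7636 \cdot 9429 = 71999844$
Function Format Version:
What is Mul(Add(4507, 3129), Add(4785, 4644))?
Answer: 71999844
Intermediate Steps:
Mul(Add(4507, 3129), Add(4785, 4644)) = Mul(7636, 9429) = 71999844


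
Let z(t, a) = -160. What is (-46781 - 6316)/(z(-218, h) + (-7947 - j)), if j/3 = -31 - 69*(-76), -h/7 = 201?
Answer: 53097/23746 ≈ 2.2360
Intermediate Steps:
h = -1407 (h = -7*201 = -1407)
j = 15639 (j = 3*(-31 - 69*(-76)) = 3*(-31 + 5244) = 3*5213 = 15639)
(-46781 - 6316)/(z(-218, h) + (-7947 - j)) = (-46781 - 6316)/(-160 + (-7947 - 1*15639)) = -53097/(-160 + (-7947 - 15639)) = -53097/(-160 - 23586) = -53097/(-23746) = -53097*(-1/23746) = 53097/23746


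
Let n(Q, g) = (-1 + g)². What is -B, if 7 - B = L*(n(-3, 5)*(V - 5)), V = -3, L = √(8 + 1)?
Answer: -391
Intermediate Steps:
L = 3 (L = √9 = 3)
B = 391 (B = 7 - 3*(-1 + 5)²*(-3 - 5) = 7 - 3*4²*(-8) = 7 - 3*16*(-8) = 7 - 3*(-128) = 7 - 1*(-384) = 7 + 384 = 391)
-B = -1*391 = -391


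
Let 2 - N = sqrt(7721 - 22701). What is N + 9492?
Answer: 9494 - 2*I*sqrt(3745) ≈ 9494.0 - 122.39*I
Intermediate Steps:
N = 2 - 2*I*sqrt(3745) (N = 2 - sqrt(7721 - 22701) = 2 - sqrt(-14980) = 2 - 2*I*sqrt(3745) ≈ 2.0 - 122.39*I)
N + 9492 = (2 - 2*I*sqrt(3745)) + 9492 = 9494 - 2*I*sqrt(3745)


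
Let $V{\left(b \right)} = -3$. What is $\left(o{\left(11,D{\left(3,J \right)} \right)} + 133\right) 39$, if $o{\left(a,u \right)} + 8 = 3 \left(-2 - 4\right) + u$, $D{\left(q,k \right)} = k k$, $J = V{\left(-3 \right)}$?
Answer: $4524$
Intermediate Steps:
$J = -3$
$D{\left(q,k \right)} = k^{2}$
$o{\left(a,u \right)} = -26 + u$ ($o{\left(a,u \right)} = -8 + \left(3 \left(-2 - 4\right) + u\right) = -8 + \left(3 \left(-6\right) + u\right) = -8 + \left(-18 + u\right) = -26 + u$)
$\left(o{\left(11,D{\left(3,J \right)} \right)} + 133\right) 39 = \left(\left(-26 + \left(-3\right)^{2}\right) + 133\right) 39 = \left(\left(-26 + 9\right) + 133\right) 39 = \left(-17 + 133\right) 39 = 116 \cdot 39 = 4524$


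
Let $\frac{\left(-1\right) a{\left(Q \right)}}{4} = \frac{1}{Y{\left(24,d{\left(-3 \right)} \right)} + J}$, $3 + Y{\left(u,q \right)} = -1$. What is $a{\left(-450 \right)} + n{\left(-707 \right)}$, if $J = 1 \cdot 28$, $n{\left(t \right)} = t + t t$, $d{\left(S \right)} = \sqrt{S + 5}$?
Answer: $\frac{2994851}{6} \approx 4.9914 \cdot 10^{5}$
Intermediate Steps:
$d{\left(S \right)} = \sqrt{5 + S}$
$n{\left(t \right)} = t + t^{2}$
$J = 28$
$Y{\left(u,q \right)} = -4$ ($Y{\left(u,q \right)} = -3 - 1 = -4$)
$a{\left(Q \right)} = - \frac{1}{6}$ ($a{\left(Q \right)} = - \frac{4}{-4 + 28} = - \frac{4}{24} = \left(-4\right) \frac{1}{24} = - \frac{1}{6}$)
$a{\left(-450 \right)} + n{\left(-707 \right)} = - \frac{1}{6} - 707 \left(1 - 707\right) = - \frac{1}{6} - -499142 = - \frac{1}{6} + 499142 = \frac{2994851}{6}$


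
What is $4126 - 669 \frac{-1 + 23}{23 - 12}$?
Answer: $2788$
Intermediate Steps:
$4126 - 669 \frac{-1 + 23}{23 - 12} = 4126 - 669 \cdot \frac{22}{11} = 4126 - 669 \cdot 22 \cdot \frac{1}{11} = 4126 - 1338 = 2788$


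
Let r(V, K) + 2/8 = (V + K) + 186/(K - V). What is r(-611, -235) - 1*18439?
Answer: -1812767/94 ≈ -19285.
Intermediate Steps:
r(V, K) = -1/4 + K + V + 186/(K - V) (r(V, K) = -1/4 + ((V + K) + 186/(K - V)) = -1/4 + ((K + V) + 186/(K - V)) = -1/4 + (K + V + 186/(K - V)) = -1/4 + K + V + 186/(K - V))
r(-611, -235) - 1*18439 = (186 + (-235)**2 - 1*(-611)**2 - 1/4*(-235) + (1/4)*(-611))/(-235 - 1*(-611)) - 1*18439 = (186 + 55225 - 1*373321 + 235/4 - 611/4)/(-235 + 611) - 18439 = (186 + 55225 - 373321 + 235/4 - 611/4)/376 - 18439 = (1/376)*(-318004) - 18439 = -79501/94 - 18439 = -1812767/94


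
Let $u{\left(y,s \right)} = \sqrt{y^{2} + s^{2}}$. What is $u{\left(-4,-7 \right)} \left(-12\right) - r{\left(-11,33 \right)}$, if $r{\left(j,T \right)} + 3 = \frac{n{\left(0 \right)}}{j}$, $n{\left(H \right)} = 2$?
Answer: $\frac{35}{11} - 12 \sqrt{65} \approx -93.565$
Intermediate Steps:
$u{\left(y,s \right)} = \sqrt{s^{2} + y^{2}}$
$r{\left(j,T \right)} = -3 + \frac{2}{j}$
$u{\left(-4,-7 \right)} \left(-12\right) - r{\left(-11,33 \right)} = \sqrt{\left(-7\right)^{2} + \left(-4\right)^{2}} \left(-12\right) - \left(-3 + \frac{2}{-11}\right) = \sqrt{49 + 16} \left(-12\right) - \left(-3 + 2 \left(- \frac{1}{11}\right)\right) = \sqrt{65} \left(-12\right) - \left(-3 - \frac{2}{11}\right) = - 12 \sqrt{65} - - \frac{35}{11} = - 12 \sqrt{65} + \frac{35}{11} = \frac{35}{11} - 12 \sqrt{65}$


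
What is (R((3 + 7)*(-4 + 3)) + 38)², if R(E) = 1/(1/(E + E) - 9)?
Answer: 47032164/32761 ≈ 1435.6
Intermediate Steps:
R(E) = 1/(-9 + 1/(2*E)) (R(E) = 1/(1/(2*E) - 9) = 1/(-9 + 1/(2*E)))
(R((3 + 7)*(-4 + 3)) + 38)² = (-2*(3 + 7)*(-4 + 3)/(-1 + 18*((3 + 7)*(-4 + 3))) + 38)² = (-2*10*(-1)/(-1 + 18*(10*(-1))) + 38)² = (-2*(-10)/(-1 + 18*(-10)) + 38)² = (-2*(-10)/(-1 - 180) + 38)² = (-2*(-10)/(-181) + 38)² = (-2*(-10)*(-1/181) + 38)² = (-20/181 + 38)² = (6858/181)² = 47032164/32761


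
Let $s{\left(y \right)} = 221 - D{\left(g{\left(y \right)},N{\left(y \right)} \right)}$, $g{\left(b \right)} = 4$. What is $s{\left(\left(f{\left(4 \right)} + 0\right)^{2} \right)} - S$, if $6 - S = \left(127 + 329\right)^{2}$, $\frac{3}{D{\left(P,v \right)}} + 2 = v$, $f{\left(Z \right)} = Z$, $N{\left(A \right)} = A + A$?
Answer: $\frac{2081509}{10} \approx 2.0815 \cdot 10^{5}$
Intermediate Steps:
$N{\left(A \right)} = 2 A$
$D{\left(P,v \right)} = \frac{3}{-2 + v}$
$S = -207930$ ($S = 6 - \left(127 + 329\right)^{2} = 6 - 456^{2} = 6 - 207936 = -207930$)
$s{\left(y \right)} = 221 - \frac{3}{-2 + 2 y}$
$s{\left(\left(f{\left(4 \right)} + 0\right)^{2} \right)} - S = \frac{-445 + 442 \left(4 + 0\right)^{2}}{2 \left(-1 + \left(4 + 0\right)^{2}\right)} - -207930 = \frac{-445 + 442 \cdot 4^{2}}{2 \left(-1 + 4^{2}\right)} + 207930 = \frac{-445 + 442 \cdot 16}{2 \left(-1 + 16\right)} + 207930 = \frac{-445 + 7072}{2 \cdot 15} + 207930 = \frac{1}{2} \cdot \frac{1}{15} \cdot 6627 + 207930 = \frac{2209}{10} + 207930 = \frac{2081509}{10}$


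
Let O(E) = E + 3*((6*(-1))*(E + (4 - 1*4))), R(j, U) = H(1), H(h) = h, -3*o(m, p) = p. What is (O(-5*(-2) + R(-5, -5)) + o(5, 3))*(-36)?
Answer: 6768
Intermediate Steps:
o(m, p) = -p/3
R(j, U) = 1
O(E) = -17*E (O(E) = E + 3*(-6*(E + (4 - 4))) = E + 3*(-6*(E + 0)) = E + 3*(-6*E) = E - 18*E = -17*E)
(O(-5*(-2) + R(-5, -5)) + o(5, 3))*(-36) = (-17*(-5*(-2) + 1) - ⅓*3)*(-36) = (-17*(10 + 1) - 1)*(-36) = (-17*11 - 1)*(-36) = (-187 - 1)*(-36) = -188*(-36) = 6768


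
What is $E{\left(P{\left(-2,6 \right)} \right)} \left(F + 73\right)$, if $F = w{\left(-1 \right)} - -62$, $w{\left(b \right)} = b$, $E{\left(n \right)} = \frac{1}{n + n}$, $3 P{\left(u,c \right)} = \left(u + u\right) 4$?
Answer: $- \frac{201}{16} \approx -12.563$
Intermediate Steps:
$P{\left(u,c \right)} = \frac{8 u}{3}$ ($P{\left(u,c \right)} = \frac{\left(u + u\right) 4}{3} = \frac{2 u 4}{3} = \frac{8 u}{3}$)
$E{\left(n \right)} = \frac{1}{2 n}$
$F = 61$ ($F = -1 - -62 = -1 + 62 = 61$)
$E{\left(P{\left(-2,6 \right)} \right)} \left(F + 73\right) = \frac{1}{2 \cdot \frac{8}{3} \left(-2\right)} \left(61 + 73\right) = \frac{1}{2 \left(- \frac{16}{3}\right)} 134 = \frac{1}{2} \left(- \frac{3}{16}\right) 134 = \left(- \frac{3}{32}\right) 134 = - \frac{201}{16}$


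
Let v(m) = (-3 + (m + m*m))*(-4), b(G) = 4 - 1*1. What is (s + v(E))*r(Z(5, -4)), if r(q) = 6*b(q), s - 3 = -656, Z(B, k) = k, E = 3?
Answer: -12402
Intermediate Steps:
s = -653 (s = 3 - 656 = -653)
b(G) = 3 (b(G) = 4 - 1 = 3)
v(m) = 12 - 4*m - 4*m**2 (v(m) = (-3 + (m + m**2))*(-4) = (-3 + m + m**2)*(-4) = 12 - 4*m - 4*m**2)
r(q) = 18 (r(q) = 6*3 = 18)
(s + v(E))*r(Z(5, -4)) = (-653 + (12 - 4*3 - 4*3**2))*18 = (-653 + (12 - 12 - 4*9))*18 = (-653 + (12 - 12 - 36))*18 = (-653 - 36)*18 = -689*18 = -12402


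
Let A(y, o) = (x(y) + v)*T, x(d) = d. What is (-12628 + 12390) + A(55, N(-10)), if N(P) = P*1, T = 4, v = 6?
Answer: 6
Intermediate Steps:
N(P) = P
A(y, o) = 24 + 4*y (A(y, o) = (y + 6)*4 = (6 + y)*4 = 24 + 4*y)
(-12628 + 12390) + A(55, N(-10)) = (-12628 + 12390) + (24 + 4*55) = -238 + (24 + 220) = -238 + 244 = 6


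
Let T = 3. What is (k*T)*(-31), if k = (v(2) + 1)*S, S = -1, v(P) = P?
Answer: 279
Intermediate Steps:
k = -3 (k = (2 + 1)*(-1) = 3*(-1) = -3)
(k*T)*(-31) = -3*3*(-31) = -9*(-31) = 279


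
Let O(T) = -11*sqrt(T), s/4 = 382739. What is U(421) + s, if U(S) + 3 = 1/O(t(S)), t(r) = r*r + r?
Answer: 1530953 - sqrt(177662)/1954282 ≈ 1.5310e+6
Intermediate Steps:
s = 1530956 (s = 4*382739 = 1530956)
t(r) = r + r**2 (t(r) = r**2 + r = r + r**2)
U(S) = -3 - 1/(11*sqrt(S*(1 + S))) (U(S) = -3 + 1/(-11*sqrt(S*(1 + S))) = -3 - 1/(11*sqrt(S*(1 + S))))
U(421) + s = (-3 - 1/(11*sqrt(421 + 421**2))) + 1530956 = (-3 - 1/(11*sqrt(421 + 177241))) + 1530956 = (-3 - sqrt(177662)/1954282) + 1530956 = 1530953 - sqrt(177662)/1954282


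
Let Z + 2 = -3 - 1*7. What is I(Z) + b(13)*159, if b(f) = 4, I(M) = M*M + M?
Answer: 768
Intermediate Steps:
Z = -12 (Z = -2 + (-3 - 1*7) = -2 + (-3 - 7) = -2 - 10 = -12)
I(M) = M + M**2 (I(M) = M**2 + M = M + M**2)
I(Z) + b(13)*159 = -12*(1 - 12) + 4*159 = -12*(-11) + 636 = 132 + 636 = 768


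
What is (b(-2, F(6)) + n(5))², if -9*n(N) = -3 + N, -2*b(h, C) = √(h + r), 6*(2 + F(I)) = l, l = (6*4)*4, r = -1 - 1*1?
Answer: -77/81 + 4*I/9 ≈ -0.95062 + 0.44444*I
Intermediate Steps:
r = -2 (r = -1 - 1 = -2)
l = 96 (l = 24*4 = 96)
F(I) = 14 (F(I) = -2 + (⅙)*96 = -2 + 16 = 14)
b(h, C) = -√(-2 + h)/2 (b(h, C) = -√(h - 2)/2 = -√(-2 + h)/2)
n(N) = ⅓ - N/9 (n(N) = -(-3 + N)/9 = ⅓ - N/9)
(b(-2, F(6)) + n(5))² = (-√(-2 - 2)/2 + (⅓ - ⅑*5))² = (-I + (⅓ - 5/9))² = (-I - 2/9)² = (-2/9 - I)²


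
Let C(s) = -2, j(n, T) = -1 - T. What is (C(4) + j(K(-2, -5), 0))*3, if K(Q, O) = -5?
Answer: -9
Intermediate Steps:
(C(4) + j(K(-2, -5), 0))*3 = (-2 + (-1 - 1*0))*3 = (-2 + (-1 + 0))*3 = (-2 - 1)*3 = -3*3 = -9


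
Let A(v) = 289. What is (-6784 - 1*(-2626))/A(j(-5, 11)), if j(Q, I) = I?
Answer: -4158/289 ≈ -14.388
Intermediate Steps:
(-6784 - 1*(-2626))/A(j(-5, 11)) = (-6784 - 1*(-2626))/289 = (-6784 + 2626)*(1/289) = -4158*1/289 = -4158/289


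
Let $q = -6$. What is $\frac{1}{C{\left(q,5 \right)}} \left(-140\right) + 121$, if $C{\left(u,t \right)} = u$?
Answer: $\frac{433}{3} \approx 144.33$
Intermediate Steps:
$\frac{1}{C{\left(q,5 \right)}} \left(-140\right) + 121 = \frac{1}{-6} \left(-140\right) + 121 = \left(- \frac{1}{6}\right) \left(-140\right) + 121 = \frac{70}{3} + 121 = \frac{433}{3}$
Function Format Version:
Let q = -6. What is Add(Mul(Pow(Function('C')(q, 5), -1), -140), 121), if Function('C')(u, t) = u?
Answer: Rational(433, 3) ≈ 144.33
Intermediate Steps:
Add(Mul(Pow(Function('C')(q, 5), -1), -140), 121) = Add(Mul(Pow(-6, -1), -140), 121) = Add(Mul(Rational(-1, 6), -140), 121) = Add(Rational(70, 3), 121) = Rational(433, 3)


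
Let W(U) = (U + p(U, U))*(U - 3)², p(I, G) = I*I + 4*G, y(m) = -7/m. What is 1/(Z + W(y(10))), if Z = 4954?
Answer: 10000/49127931 ≈ 0.00020355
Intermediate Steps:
p(I, G) = I² + 4*G
W(U) = (-3 + U)²*(U² + 5*U) (W(U) = (U + (U² + 4*U))*(U - 3)² = (U² + 5*U)*(-3 + U)² = (-3 + U)²*(U² + 5*U))
1/(Z + W(y(10))) = 1/(4954 + (-7/10)*(-3 - 7/10)²*(5 - 7/10)) = 1/(4954 + (-7*⅒)*(-3 - 7*⅒)²*(5 - 7*⅒)) = 1/(4954 - 7*(-3 - 7/10)²*(5 - 7/10)/10) = 1/(4954 - 7/10*(-37/10)²*43/10) = 1/(4954 - 7/10*1369/100*43/10) = 1/(4954 - 412069/10000) = 1/(49127931/10000) = 10000/49127931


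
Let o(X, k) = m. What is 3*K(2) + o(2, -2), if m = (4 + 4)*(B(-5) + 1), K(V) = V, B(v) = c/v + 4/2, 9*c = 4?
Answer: 1318/45 ≈ 29.289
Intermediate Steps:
c = 4/9 (c = (⅑)*4 = 4/9 ≈ 0.44444)
B(v) = 2 + 4/(9*v) (B(v) = 4/(9*v) + 4/2 = 4/(9*v) + 4*(½) = 4/(9*v) + 2 = 2 + 4/(9*v))
m = 1048/45 (m = (4 + 4)*((2 + (4/9)/(-5)) + 1) = 8*((2 + (4/9)*(-⅕)) + 1) = 8*((2 - 4/45) + 1) = 8*(86/45 + 1) = 8*(131/45) = 1048/45 ≈ 23.289)
o(X, k) = 1048/45
3*K(2) + o(2, -2) = 3*2 + 1048/45 = 6 + 1048/45 = 1318/45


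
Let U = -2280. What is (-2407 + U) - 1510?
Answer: -6197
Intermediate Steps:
(-2407 + U) - 1510 = (-2407 - 2280) - 1510 = -4687 - 1510 = -6197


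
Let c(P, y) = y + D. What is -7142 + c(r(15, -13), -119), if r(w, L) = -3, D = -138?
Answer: -7399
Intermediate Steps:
c(P, y) = -138 + y (c(P, y) = y - 138 = -138 + y)
-7142 + c(r(15, -13), -119) = -7142 + (-138 - 119) = -7142 - 257 = -7399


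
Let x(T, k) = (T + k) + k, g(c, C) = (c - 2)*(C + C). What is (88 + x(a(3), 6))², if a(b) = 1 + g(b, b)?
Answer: 11449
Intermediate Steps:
g(c, C) = 2*C*(-2 + c) (g(c, C) = (-2 + c)*(2*C) = 2*C*(-2 + c))
a(b) = 1 + 2*b*(-2 + b)
x(T, k) = T + 2*k
(88 + x(a(3), 6))² = (88 + ((1 + 2*3*(-2 + 3)) + 2*6))² = (88 + ((1 + 2*3*1) + 12))² = (88 + ((1 + 6) + 12))² = (88 + (7 + 12))² = (88 + 19)² = 107² = 11449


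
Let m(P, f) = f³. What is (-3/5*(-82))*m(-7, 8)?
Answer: 125952/5 ≈ 25190.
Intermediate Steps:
(-3/5*(-82))*m(-7, 8) = (-3/5*(-82))*8³ = (-3*⅕*(-82))*512 = -⅗*(-82)*512 = (246/5)*512 = 125952/5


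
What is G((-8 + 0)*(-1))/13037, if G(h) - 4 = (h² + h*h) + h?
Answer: 140/13037 ≈ 0.010739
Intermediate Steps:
G(h) = 4 + h + 2*h² (G(h) = 4 + ((h² + h*h) + h) = 4 + ((h² + h²) + h) = 4 + (2*h² + h) = 4 + (h + 2*h²) = 4 + h + 2*h²)
G((-8 + 0)*(-1))/13037 = (4 + (-8 + 0)*(-1) + 2*((-8 + 0)*(-1))²)/13037 = (4 - 8*(-1) + 2*(-8*(-1))²)*(1/13037) = (4 + 8 + 2*8²)*(1/13037) = (4 + 8 + 2*64)*(1/13037) = (4 + 8 + 128)*(1/13037) = 140*(1/13037) = 140/13037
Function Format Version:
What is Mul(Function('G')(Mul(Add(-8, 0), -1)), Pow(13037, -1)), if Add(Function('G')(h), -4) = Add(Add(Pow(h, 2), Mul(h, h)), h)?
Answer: Rational(140, 13037) ≈ 0.010739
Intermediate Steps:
Function('G')(h) = Add(4, h, Mul(2, Pow(h, 2))) (Function('G')(h) = Add(4, Add(Add(Pow(h, 2), Mul(h, h)), h)) = Add(4, Add(Add(Pow(h, 2), Pow(h, 2)), h)) = Add(4, Add(Mul(2, Pow(h, 2)), h)) = Add(4, Add(h, Mul(2, Pow(h, 2)))) = Add(4, h, Mul(2, Pow(h, 2))))
Mul(Function('G')(Mul(Add(-8, 0), -1)), Pow(13037, -1)) = Mul(Add(4, Mul(Add(-8, 0), -1), Mul(2, Pow(Mul(Add(-8, 0), -1), 2))), Pow(13037, -1)) = Mul(Add(4, Mul(-8, -1), Mul(2, Pow(Mul(-8, -1), 2))), Rational(1, 13037)) = Mul(Add(4, 8, Mul(2, Pow(8, 2))), Rational(1, 13037)) = Mul(Add(4, 8, Mul(2, 64)), Rational(1, 13037)) = Mul(Add(4, 8, 128), Rational(1, 13037)) = Mul(140, Rational(1, 13037)) = Rational(140, 13037)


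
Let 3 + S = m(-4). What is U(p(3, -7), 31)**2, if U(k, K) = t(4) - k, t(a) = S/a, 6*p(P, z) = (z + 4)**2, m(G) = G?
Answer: 169/16 ≈ 10.563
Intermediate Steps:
S = -7 (S = -3 - 4 = -7)
p(P, z) = (4 + z)**2/6 (p(P, z) = (z + 4)**2/6 = (4 + z)**2/6)
t(a) = -7/a
U(k, K) = -7/4 - k
U(p(3, -7), 31)**2 = (-7/4 - (4 - 7)**2/6)**2 = (-7/4 - (-3)**2/6)**2 = (-7/4 - 9/6)**2 = (-7/4 - 1*3/2)**2 = (-7/4 - 3/2)**2 = (-13/4)**2 = 169/16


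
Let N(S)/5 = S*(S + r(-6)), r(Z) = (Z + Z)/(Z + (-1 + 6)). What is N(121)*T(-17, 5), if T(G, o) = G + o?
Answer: -965580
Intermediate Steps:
r(Z) = 2*Z/(5 + Z) (r(Z) = (2*Z)/(Z + 5) = (2*Z)/(5 + Z) = 2*Z/(5 + Z))
N(S) = 5*S*(12 + S) (N(S) = 5*(S*(S + 2*(-6)/(5 - 6))) = 5*(S*(S + 2*(-6)/(-1))) = 5*(S*(S + 2*(-6)*(-1))) = 5*(S*(S + 12)) = 5*(S*(12 + S)) = 5*S*(12 + S))
N(121)*T(-17, 5) = (5*121*(12 + 121))*(-17 + 5) = (5*121*133)*(-12) = 80465*(-12) = -965580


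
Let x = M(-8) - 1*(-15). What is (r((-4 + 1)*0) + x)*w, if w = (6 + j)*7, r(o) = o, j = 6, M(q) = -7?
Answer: 672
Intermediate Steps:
x = 8 (x = -7 - 1*(-15) = -7 + 15 = 8)
w = 84 (w = (6 + 6)*7 = 12*7 = 84)
(r((-4 + 1)*0) + x)*w = ((-4 + 1)*0 + 8)*84 = (-3*0 + 8)*84 = (0 + 8)*84 = 8*84 = 672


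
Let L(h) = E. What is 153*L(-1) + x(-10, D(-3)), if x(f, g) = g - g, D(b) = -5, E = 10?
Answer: 1530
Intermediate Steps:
L(h) = 10
x(f, g) = 0
153*L(-1) + x(-10, D(-3)) = 153*10 + 0 = 1530 + 0 = 1530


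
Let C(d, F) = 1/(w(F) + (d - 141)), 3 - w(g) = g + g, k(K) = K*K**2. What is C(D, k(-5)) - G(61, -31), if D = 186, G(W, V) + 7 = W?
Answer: -16091/298 ≈ -53.997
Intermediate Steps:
G(W, V) = -7 + W
k(K) = K**3
w(g) = 3 - 2*g (w(g) = 3 - (g + g) = 3 - 2*g)
C(d, F) = 1/(-138 + d - 2*F) (C(d, F) = 1/((3 - 2*F) + (d - 141)) = 1/((3 - 2*F) + (-141 + d)) = 1/(-138 + d - 2*F))
C(D, k(-5)) - G(61, -31) = 1/(-138 + 186 - 2*(-5)**3) - (-7 + 61) = 1/(-138 + 186 - 2*(-125)) - 1*54 = 1/(-138 + 186 + 250) - 54 = 1/298 - 54 = -16091/298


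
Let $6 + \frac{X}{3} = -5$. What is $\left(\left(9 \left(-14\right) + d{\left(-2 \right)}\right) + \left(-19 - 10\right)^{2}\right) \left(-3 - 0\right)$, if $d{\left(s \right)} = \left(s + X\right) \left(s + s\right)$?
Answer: $-2565$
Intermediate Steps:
$X = -33$ ($X = -18 + 3 \left(-5\right) = -18 - 15 = -33$)
$d{\left(s \right)} = 2 s \left(-33 + s\right)$ ($d{\left(s \right)} = \left(s - 33\right) \left(s + s\right) = \left(-33 + s\right) 2 s = 2 s \left(-33 + s\right)$)
$\left(\left(9 \left(-14\right) + d{\left(-2 \right)}\right) + \left(-19 - 10\right)^{2}\right) \left(-3 - 0\right) = \left(\left(9 \left(-14\right) + 2 \left(-2\right) \left(-33 - 2\right)\right) + \left(-19 - 10\right)^{2}\right) \left(-3 - 0\right) = \left(\left(-126 + 2 \left(-2\right) \left(-35\right)\right) + \left(-29\right)^{2}\right) \left(-3 + 0\right) = \left(\left(-126 + 140\right) + 841\right) \left(-3\right) = \left(14 + 841\right) \left(-3\right) = 855 \left(-3\right) = -2565$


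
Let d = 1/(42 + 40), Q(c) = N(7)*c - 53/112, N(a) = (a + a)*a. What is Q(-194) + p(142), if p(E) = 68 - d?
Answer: -86993077/4592 ≈ -18945.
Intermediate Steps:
N(a) = 2*a**2 (N(a) = (2*a)*a = 2*a**2)
Q(c) = -53/112 + 98*c (Q(c) = (2*7**2)*c - 53/112 = (2*49)*c - 53*1/112 = 98*c - 53/112 = -53/112 + 98*c)
d = 1/82 ≈ 0.012195
p(E) = 5575/82 (p(E) = 68 - 1*1/82 = 68 - 1/82 = 5575/82)
Q(-194) + p(142) = (-53/112 + 98*(-194)) + 5575/82 = (-53/112 - 19012) + 5575/82 = -2129397/112 + 5575/82 = -86993077/4592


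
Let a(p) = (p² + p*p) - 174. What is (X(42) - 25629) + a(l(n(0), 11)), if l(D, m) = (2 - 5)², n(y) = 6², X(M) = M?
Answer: -25599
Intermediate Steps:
n(y) = 36
l(D, m) = 9 (l(D, m) = (-3)² = 9)
a(p) = -174 + 2*p² (a(p) = (p² + p²) - 174 = 2*p² - 174 = -174 + 2*p²)
(X(42) - 25629) + a(l(n(0), 11)) = (42 - 25629) + (-174 + 2*9²) = -25587 + (-174 + 2*81) = -25587 + (-174 + 162) = -25587 - 12 = -25599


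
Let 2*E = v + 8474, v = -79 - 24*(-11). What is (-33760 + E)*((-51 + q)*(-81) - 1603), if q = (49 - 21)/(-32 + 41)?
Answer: -66983818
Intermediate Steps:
v = 185 (v = -79 + 264 = 185)
q = 28/9 ≈ 3.1111
E = 8659/2 (E = (185 + 8474)/2 = (½)*8659 = 8659/2 ≈ 4329.5)
(-33760 + E)*((-51 + q)*(-81) - 1603) = (-33760 + 8659/2)*((-51 + 28/9)*(-81) - 1603) = -58861*(-431/9*(-81) - 1603)/2 = -58861*(3879 - 1603)/2 = -58861/2*2276 = -66983818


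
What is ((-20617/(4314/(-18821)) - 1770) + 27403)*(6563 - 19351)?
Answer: -3188133561686/2157 ≈ -1.4780e+9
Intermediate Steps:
((-20617/(4314/(-18821)) - 1770) + 27403)*(6563 - 19351) = ((-20617/(4314*(-1/18821)) - 1770) + 27403)*(-12788) = ((-20617/(-4314/18821) - 1770) + 27403)*(-12788) = ((-20617*(-18821/4314) - 1770) + 27403)*(-12788) = ((388032557/4314 - 1770) + 27403)*(-12788) = (380396777/4314 + 27403)*(-12788) = (498613319/4314)*(-12788) = -3188133561686/2157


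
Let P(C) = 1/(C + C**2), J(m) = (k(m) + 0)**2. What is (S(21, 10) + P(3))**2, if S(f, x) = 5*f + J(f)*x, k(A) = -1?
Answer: 1907161/144 ≈ 13244.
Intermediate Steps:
J(m) = 1 (J(m) = (-1 + 0)**2 = (-1)**2 = 1)
S(f, x) = x + 5*f (S(f, x) = 5*f + 1*x = 5*f + x = x + 5*f)
(S(21, 10) + P(3))**2 = ((10 + 5*21) + 1/(3*(1 + 3)))**2 = ((10 + 105) + (1/3)/4)**2 = (115 + (1/3)*(1/4))**2 = (115 + 1/12)**2 = (1381/12)**2 = 1907161/144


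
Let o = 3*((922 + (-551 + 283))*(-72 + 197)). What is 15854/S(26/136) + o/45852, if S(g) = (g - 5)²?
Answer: 564597306107/817151418 ≈ 690.93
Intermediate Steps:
o = 245250 (o = 3*((922 - 268)*125) = 3*(654*125) = 3*81750 = 245250)
S(g) = (-5 + g)²
15854/S(26/136) + o/45852 = 15854/((-5 + 26/136)²) + 245250/45852 = 15854/((-5 + 26*(1/136))²) + 245250*(1/45852) = 15854/((-5 + 13/68)²) + 40875/7642 = 15854/((-327/68)²) + 40875/7642 = 15854/(106929/4624) + 40875/7642 = 15854*(4624/106929) + 40875/7642 = 73308896/106929 + 40875/7642 = 564597306107/817151418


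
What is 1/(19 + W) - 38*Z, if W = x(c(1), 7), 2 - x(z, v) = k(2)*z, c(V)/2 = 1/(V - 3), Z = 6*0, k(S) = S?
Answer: 1/23 ≈ 0.043478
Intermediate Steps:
Z = 0
c(V) = 2/(-3 + V) (c(V) = 2/(V - 3) = 2/(-3 + V))
x(z, v) = 2 - 2*z
W = 4 (W = 2 - 4/(-3 + 1) = 2 - 4/(-2) = 2 - 4*(-1)/2 = 2 - 2*(-1) = 2 + 2 = 4)
1/(19 + W) - 38*Z = 1/(19 + 4) - 38*0 = 1/23 + 0 = 1/23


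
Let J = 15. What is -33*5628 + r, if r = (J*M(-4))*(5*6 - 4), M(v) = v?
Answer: -187284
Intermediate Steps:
r = -1560 (r = (15*(-4))*(5*6 - 4) = -60*(30 - 4) = -60*26 = -1560)
-33*5628 + r = -33*5628 - 1560 = -185724 - 1560 = -187284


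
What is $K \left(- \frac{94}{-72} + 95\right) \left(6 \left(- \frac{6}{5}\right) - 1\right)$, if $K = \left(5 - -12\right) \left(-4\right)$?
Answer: $\frac{2416499}{45} \approx 53700.0$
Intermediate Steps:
$K = -68$ ($K = \left(5 + 12\right) \left(-4\right) = 17 \left(-4\right) = -68$)
$K \left(- \frac{94}{-72} + 95\right) \left(6 \left(- \frac{6}{5}\right) - 1\right) = - 68 \left(- \frac{94}{-72} + 95\right) \left(6 \left(- \frac{6}{5}\right) - 1\right) = - 68 \left(\left(-94\right) \left(- \frac{1}{72}\right) + 95\right) \left(6 \left(\left(-6\right) \frac{1}{5}\right) - 1\right) = - 68 \left(\frac{47}{36} + 95\right) \left(6 \left(- \frac{6}{5}\right) - 1\right) = \left(-68\right) \frac{3467}{36} \left(- \frac{36}{5} - 1\right) = \left(- \frac{58939}{9}\right) \left(- \frac{41}{5}\right) = \frac{2416499}{45}$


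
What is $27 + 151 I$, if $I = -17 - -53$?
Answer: $5463$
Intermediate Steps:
$I = 36$ ($I = -17 + 53 = 36$)
$27 + 151 I = 27 + 151 \cdot 36 = 27 + 5436 = 5463$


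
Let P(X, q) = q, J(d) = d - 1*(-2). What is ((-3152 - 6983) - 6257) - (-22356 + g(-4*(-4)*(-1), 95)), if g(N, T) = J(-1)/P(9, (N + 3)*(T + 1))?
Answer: 7443073/1248 ≈ 5964.0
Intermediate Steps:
J(d) = 2 + d (J(d) = d + 2 = 2 + d)
g(N, T) = 1/((1 + T)*(3 + N)) (g(N, T) = (2 - 1)/(((N + 3)*(T + 1))) = 1/((3 + N)*(1 + T)) = 1/((1 + T)*(3 + N)))
((-3152 - 6983) - 6257) - (-22356 + g(-4*(-4)*(-1), 95)) = ((-3152 - 6983) - 6257) - (-22356 + 1/(3 - 4*(-4)*(-1) + 3*95 + (-4*(-4)*(-1))*95)) = (-10135 - 6257) - (-22356 + 1/(3 + 16*(-1) + 285 + (16*(-1))*95)) = -16392 - (-22356 + 1/(3 - 16 + 285 - 16*95)) = -16392 - (-22356 + 1/(3 - 16 + 285 - 1520)) = -16392 - (-22356 + 1/(-1248)) = -16392 - (-22356 - 1/1248) = -16392 - 1*(-27900289/1248) = -16392 + 27900289/1248 = 7443073/1248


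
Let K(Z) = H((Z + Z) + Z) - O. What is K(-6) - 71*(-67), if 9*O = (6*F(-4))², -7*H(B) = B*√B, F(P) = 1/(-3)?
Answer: 42809/9 + 54*I*√2/7 ≈ 4756.6 + 10.91*I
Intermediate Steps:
F(P) = -⅓
H(B) = -B^(3/2)/7 (H(B) = -B*√B/7 = -B^(3/2)/7)
O = 4/9 (O = (6*(-⅓))²/9 = (⅑)*(-2)² = (⅑)*4 = 4/9 ≈ 0.44444)
K(Z) = -4/9 - 3*√3*Z^(3/2)/7 (K(Z) = -((Z + Z) + Z)^(3/2)/7 - 1*4/9 = -(2*Z + Z)^(3/2)/7 - 4/9 = -3*√3*Z^(3/2)/7 - 4/9 = -4/9 - 3*√3*Z^(3/2)/7)
K(-6) - 71*(-67) = (-4/9 - 3*√3*(-6)^(3/2)/7) - 71*(-67) = (-4/9 - 3*√3*(-6*I*√6)/7) + 4757 = (-4/9 + 54*I*√2/7) + 4757 = 42809/9 + 54*I*√2/7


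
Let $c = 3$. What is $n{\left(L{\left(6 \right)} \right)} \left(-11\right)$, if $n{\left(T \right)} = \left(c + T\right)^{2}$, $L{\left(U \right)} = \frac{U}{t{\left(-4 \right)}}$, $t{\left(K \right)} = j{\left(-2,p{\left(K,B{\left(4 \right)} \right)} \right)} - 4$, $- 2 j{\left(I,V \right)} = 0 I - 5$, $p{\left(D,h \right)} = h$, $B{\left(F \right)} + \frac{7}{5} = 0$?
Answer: $-11$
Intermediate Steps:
$B{\left(F \right)} = - \frac{7}{5}$ ($B{\left(F \right)} = - \frac{7}{5} + 0 = - \frac{7}{5}$)
$j{\left(I,V \right)} = \frac{5}{2}$ ($j{\left(I,V \right)} = - \frac{0 I - 5}{2} = - \frac{0 - 5}{2} = \left(- \frac{1}{2}\right) \left(-5\right) = \frac{5}{2}$)
$t{\left(K \right)} = - \frac{3}{2}$ ($t{\left(K \right)} = \frac{5}{2} - 4 = - \frac{3}{2}$)
$L{\left(U \right)} = - \frac{2 U}{3}$ ($L{\left(U \right)} = \frac{U}{- \frac{3}{2}} = U \left(- \frac{2}{3}\right) = - \frac{2 U}{3}$)
$n{\left(T \right)} = \left(3 + T\right)^{2}$
$n{\left(L{\left(6 \right)} \right)} \left(-11\right) = \left(3 - 4\right)^{2} \left(-11\right) = \left(-1\right)^{2} \left(-11\right) = 1 \left(-11\right) = -11$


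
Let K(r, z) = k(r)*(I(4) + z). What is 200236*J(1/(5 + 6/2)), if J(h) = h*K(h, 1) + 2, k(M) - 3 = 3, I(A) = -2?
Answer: 250295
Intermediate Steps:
k(M) = 6 (k(M) = 3 + 3 = 6)
K(r, z) = -12 + 6*z (K(r, z) = 6*(-2 + z) = -12 + 6*z)
J(h) = 2 - 6*h (J(h) = h*(-12 + 6*1) + 2 = h*(-12 + 6) + 2 = h*(-6) + 2 = -6*h + 2 = 2 - 6*h)
200236*J(1/(5 + 6/2)) = 200236*(2 - 6/(5 + 6/2)) = 200236*(2 - 6/(5 + 6*(½))) = 200236*(2 - 6/(5 + 3)) = 200236*(2 - 6/8) = 200236*(2 - 6*⅛) = 200236*(2 - ¾) = 200236*(5/4) = 250295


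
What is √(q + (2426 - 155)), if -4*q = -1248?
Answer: 3*√287 ≈ 50.823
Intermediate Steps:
q = 312 (q = -¼*(-1248) = 312)
√(q + (2426 - 155)) = √(312 + (2426 - 155)) = √(312 + 2271) = √2583 = 3*√287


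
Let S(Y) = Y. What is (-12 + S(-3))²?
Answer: 225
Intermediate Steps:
(-12 + S(-3))² = (-12 - 3)² = (-15)² = 225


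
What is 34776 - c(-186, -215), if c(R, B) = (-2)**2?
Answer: 34772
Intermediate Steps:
c(R, B) = 4
34776 - c(-186, -215) = 34776 - 1*4 = 34776 - 4 = 34772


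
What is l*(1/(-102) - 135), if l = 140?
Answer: -963970/51 ≈ -18901.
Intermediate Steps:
l*(1/(-102) - 135) = 140*(1/(-102) - 135) = 140*(-1/102 - 135) = 140*(-13771/102) = -963970/51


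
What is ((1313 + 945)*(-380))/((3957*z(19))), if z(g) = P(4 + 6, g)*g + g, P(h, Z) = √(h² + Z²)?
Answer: 2258/91011 - 2258*√461/91011 ≈ -0.50789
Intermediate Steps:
P(h, Z) = √(Z² + h²)
z(g) = g + g*√(100 + g²) (z(g) = √(g² + (4 + 6)²)*g + g = √(g² + 10²)*g + g = √(g² + 100)*g + g = √(100 + g²)*g + g = g*√(100 + g²) + g = g + g*√(100 + g²))
((1313 + 945)*(-380))/((3957*z(19))) = ((1313 + 945)*(-380))/((3957*(19*(1 + √(100 + 19²))))) = (2258*(-380))/((3957*(19*(1 + √(100 + 361))))) = -858040*1/(75183*(1 + √461)) = -858040*1/(3957*(19 + 19*√461)) = -858040/(75183 + 75183*√461)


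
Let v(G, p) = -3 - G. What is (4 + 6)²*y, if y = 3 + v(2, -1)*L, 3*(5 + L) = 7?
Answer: 4900/3 ≈ 1633.3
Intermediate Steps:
L = -8/3 (L = -5 + (⅓)*7 = -5 + 7/3 = -8/3 ≈ -2.6667)
y = 49/3 (y = 3 + (-3 - 1*2)*(-8/3) = 3 + (-3 - 2)*(-8/3) = 3 - 5*(-8/3) = 3 + 40/3 = 49/3 ≈ 16.333)
(4 + 6)²*y = (4 + 6)²*(49/3) = 10²*(49/3) = 100*(49/3) = 4900/3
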